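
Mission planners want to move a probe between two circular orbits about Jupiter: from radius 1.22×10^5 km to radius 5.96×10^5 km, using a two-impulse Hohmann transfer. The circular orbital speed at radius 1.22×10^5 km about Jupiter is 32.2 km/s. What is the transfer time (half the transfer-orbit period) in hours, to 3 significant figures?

From the circular-orbit relation v² = μ/r at r = 1.22×10^5 km: μ = v²r = (32.2)² × 1.22×10^5 = 1.26494×10^8 km³/s².
The Hohmann ellipse has a_t = (r₁ + r₂)/2 = 3.590×10^5 km.
Half the transfer-orbit period gives t = π√(a_t³/μ) = 60080 s.
Converting: 60080 s ÷ 3600 s/hour = 16.7 hours.

t = 16.7 hours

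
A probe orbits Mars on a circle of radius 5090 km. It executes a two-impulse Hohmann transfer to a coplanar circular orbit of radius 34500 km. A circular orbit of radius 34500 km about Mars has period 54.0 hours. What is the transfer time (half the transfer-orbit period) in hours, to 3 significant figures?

From Kepler's third law T² = 4π²r³/μ at r = 34500 km, T = 54.0 hours = 54.0 × 3600 s = 1.944×10^5 s: μ = 4π²r³/T² = 42896.8 km³/s².
Semi-major axis of the transfer orbit: a_t = (5090 + 34500)/2 = 19795 km.
By Kepler's third law the transfer-orbit period is T = 2π√(a_t³/μ), so t = T/2 = 42240 s.
Converting: 42240 s ÷ 3600 s/hour = 11.7 hours.

t = 11.7 hours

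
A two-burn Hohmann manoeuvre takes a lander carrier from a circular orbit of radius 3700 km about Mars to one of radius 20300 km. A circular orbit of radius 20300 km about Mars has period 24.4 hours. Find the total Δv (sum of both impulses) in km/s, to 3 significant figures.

Δv = 1.67 km/s

From Kepler's third law T² = 4π²r³/μ at r = 20300 km, T = 24.4 hours = 24.4 × 3600 s = 87840 s: μ = 4π²r³/T² = 42801.9 km³/s².
The Hohmann ellipse has a_t = (r₁ + r₂)/2 = 12000 km.
Circular speed at r₁: v₁ = √(μ/r₁) = √(42801.9/3700) = 3.4012 km/s.
Transfer-orbit speed at r₁ (vis-viva): v_p = √[μ(2/r₁ − 1/a_t)] = 4.4237 km/s.
First burn Δv₁ = |v_p − v₁| = 1.0225 km/s.
At r₂, v₂ = √(μ/r₂) = 1.452057 km/s.
Transfer-orbit speed at r₂: v_a = √[μ(2/r₂ − 1/a_t)] = 0.8062947 km/s.
Second burn Δv₂ = |v₂ − v_a| = 0.64576 km/s.
Δv = Δv₁ + Δv₂ = 1.0225 + 0.64576 = 1.668 km/s.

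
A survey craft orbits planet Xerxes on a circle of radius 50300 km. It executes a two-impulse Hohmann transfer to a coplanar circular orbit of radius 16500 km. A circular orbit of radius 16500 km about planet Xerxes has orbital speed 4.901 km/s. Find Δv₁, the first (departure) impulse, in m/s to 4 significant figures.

From the circular-orbit relation v² = μ/r at r = 16500 km: μ = v²r = (4.901)² × 16500 = 3.96327×10^5 km³/s².
The Hohmann ellipse has a_t = (r₁ + r₂)/2 = 33400 km.
On the circular orbit at r = 50300 km, v_c = √(μ/r) = 2.8070 km/s.
Vis-viva on the transfer ellipse at r = 50300 km gives v_t = √[μ(2/r − 1/a_t)] = 1.9729 km/s.
Δv₁ = |v_t − v_c| = |1.9729 − 2.8070| = 0.8341 km/s.

Δv₁ = 834.1 m/s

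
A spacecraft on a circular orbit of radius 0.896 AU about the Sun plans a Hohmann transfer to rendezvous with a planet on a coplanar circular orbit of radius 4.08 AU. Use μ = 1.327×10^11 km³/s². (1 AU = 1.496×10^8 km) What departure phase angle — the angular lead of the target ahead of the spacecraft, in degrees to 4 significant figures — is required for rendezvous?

φ = 94.28°

In km: r₁ = 0.896 × 1.496×10^8 = 1.340416×10^8 km; r₂ = 4.08 × 1.496×10^8 = 6.10368×10^8 km.
The Hohmann ellipse has a_t = (r₁ + r₂)/2 = 3.722048×10^8 km.
The half-period of the transfer ellipse is t = π√(a_t³/μ) = 6.19280×10^7 s.
The target's mean motion on its circular orbit is ω₂ = √(μ/r₂³) = 2.41573×10^-8 rad/s.
Angle swept by the target during transfer: ω₂·t = 1.49601 rad = 85.72°.
The spacecraft traverses 180° on the transfer ellipse, so the target must lead by 180° − 85.72° = 94.28°.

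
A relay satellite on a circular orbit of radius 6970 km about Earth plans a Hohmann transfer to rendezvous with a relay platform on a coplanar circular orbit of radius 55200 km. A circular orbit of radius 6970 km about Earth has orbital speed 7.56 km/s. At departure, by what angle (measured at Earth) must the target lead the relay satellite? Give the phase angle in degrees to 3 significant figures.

φ = 104°

From the circular-orbit relation v² = μ/r at r = 6970 km: μ = v²r = (7.56)² × 6970 = 3.98361×10^5 km³/s².
Transfer-ellipse semi-major axis a_t = (r₁ + r₂)/2 = (6970 + 55200)/2 = 31085 km.
The half-period of the transfer ellipse is t = π√(a_t³/μ) = 27280 s.
The target's mean motion on its circular orbit is ω₂ = √(μ/r₂³) = 4.8666×10^-5 rad/s.
Angle swept by the target during transfer: ω₂·t = 1.3276 rad = 76.07°.
Arrival is 180° from departure on the ellipse, so φ = 180° − 76.07° = 104°.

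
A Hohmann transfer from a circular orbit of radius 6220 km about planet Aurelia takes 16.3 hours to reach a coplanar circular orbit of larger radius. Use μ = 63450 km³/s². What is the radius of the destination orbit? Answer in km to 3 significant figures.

Transfer time t = 16.3 hours = 58680 s, and t = π√(a_t³/μ).
So a_t = (μ t²/π²)^(1/3) = (63450 × (58680)² / π²)^(1/3) = 28078 km.
Since a_t = (r₁ + r₂)/2, r₂ = 2a_t − r₁ = 2×28078 − 6220 = 49936 km.

r₂ = 49900 km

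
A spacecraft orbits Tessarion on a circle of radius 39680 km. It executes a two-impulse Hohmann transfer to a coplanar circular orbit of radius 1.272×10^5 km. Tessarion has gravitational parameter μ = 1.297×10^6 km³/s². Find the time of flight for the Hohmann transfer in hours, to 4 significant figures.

t = 18.47 hours

The Hohmann ellipse has a_t = (r₁ + r₂)/2 = 83440 km.
By Kepler's third law the transfer-orbit period is T = 2π√(a_t³/μ), so t = T/2 = 66490 s.
Converting: 66490 s ÷ 3600 s/hour = 18.47 hours.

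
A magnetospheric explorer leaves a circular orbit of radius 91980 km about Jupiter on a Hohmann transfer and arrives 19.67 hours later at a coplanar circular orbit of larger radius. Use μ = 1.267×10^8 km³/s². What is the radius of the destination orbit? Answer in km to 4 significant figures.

Transfer time t = 19.67 hours = 70812 s, and t = π√(a_t³/μ).
So a_t = (μ t²/π²)^(1/3) = (1.267×10^8 × (70812)² / π²)^(1/3) = 4.0077×10^5 km.
Since a_t = (r₁ + r₂)/2, r₂ = 2a_t − r₁ = 2×4.0077×10^5 − 91980 = 7.0956×10^5 km.

r₂ = 7.096×10^5 km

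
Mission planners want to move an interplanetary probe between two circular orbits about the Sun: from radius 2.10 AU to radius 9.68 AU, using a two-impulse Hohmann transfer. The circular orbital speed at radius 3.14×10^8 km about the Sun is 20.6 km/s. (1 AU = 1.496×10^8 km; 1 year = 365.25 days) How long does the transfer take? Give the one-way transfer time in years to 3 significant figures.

t = 7.13 years

From the circular-orbit relation v² = μ/r at r = 3.14×10^8 km: μ = v²r = (20.6)² × 3.14×10^8 = 1.33249×10^11 km³/s².
In km: r₁ = 2.10 × 1.496×10^8 = 3.1416×10^8 km; r₂ = 9.68 × 1.496×10^8 = 1.448128×10^9 km.
Transfer-ellipse semi-major axis a_t = (r₁ + r₂)/2 = (3.1416×10^8 + 1.448128×10^9)/2 = 8.81144×10^8 km.
Half the transfer-orbit period gives t = π√(a_t³/μ) = 2.251×10^8 s.
Converting: 2.251×10^8 s ÷ 3.15576×10^7 s/year (365.25 × 86400) = 7.13 years.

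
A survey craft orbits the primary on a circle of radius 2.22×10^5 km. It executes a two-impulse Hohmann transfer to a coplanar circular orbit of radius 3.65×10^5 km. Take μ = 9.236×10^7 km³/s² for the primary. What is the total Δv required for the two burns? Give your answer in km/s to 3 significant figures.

Δv = 4.42 km/s

Transfer-ellipse semi-major axis a_t = (r₁ + r₂)/2 = (2.220×10^5 + 3.650×10^5)/2 = 2.935×10^5 km.
Circular speed at r₁: v₁ = √(μ/r₁) = √(9.236×10^7/2.220×10^5) = 20.397 km/s.
On the transfer ellipse at r₁, vis-viva equation gives v_p = √[μ(2/r₁ − 1/a_t)] = 22.746 km/s.
First burn Δv₁ = |v_p − v₁| = 2.349 km/s.
Circular speed at r₂: v₂ = √(μ/r₂) = 15.9073 km/s.
Transfer-orbit speed at r₂: v_a = √[μ(2/r₂ − 1/a_t)] = 13.8346 km/s.
Second burn Δv₂ = |v₂ − v_a| = 2.073 km/s.
Total Δv = Δv₁ + Δv₂ = 4.422 km/s.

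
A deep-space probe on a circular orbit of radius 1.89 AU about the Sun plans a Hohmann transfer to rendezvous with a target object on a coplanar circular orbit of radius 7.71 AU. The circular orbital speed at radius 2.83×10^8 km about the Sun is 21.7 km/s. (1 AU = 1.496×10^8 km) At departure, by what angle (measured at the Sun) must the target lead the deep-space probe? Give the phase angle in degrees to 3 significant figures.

φ = 91.6°

From the circular-orbit relation v² = μ/r at r = 2.83×10^8 km: μ = v²r = (21.7)² × 2.83×10^8 = 1.33262×10^11 km³/s².
In km: r₁ = 1.89 × 1.496×10^8 = 2.82744×10^8 km; r₂ = 7.71 × 1.496×10^8 = 1.153416×10^9 km.
The Hohmann ellipse has a_t = (r₁ + r₂)/2 = 7.1808×10^8 km.
The half-period of the transfer ellipse is t = π√(a_t³/μ) = 1.656×10^8 s.
Target angular speed ω₂ = √(μ/r₂³) = 9.319×10^-9 rad/s.
Angle swept by the target during transfer: ω₂·t = 1.5432 rad = 88.42°.
Arrival is 180° from departure on the ellipse, so φ = 180° − 88.42° = 91.6°.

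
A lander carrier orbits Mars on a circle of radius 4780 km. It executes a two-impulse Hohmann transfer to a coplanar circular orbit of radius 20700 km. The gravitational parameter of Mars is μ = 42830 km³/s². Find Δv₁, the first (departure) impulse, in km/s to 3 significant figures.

Δv₁ = 0.822 km/s

Transfer-ellipse semi-major axis a_t = (r₁ + r₂)/2 = (4780 + 20700)/2 = 12740 km.
Circular speed at r = 4780 km: v_c = √(μ/r) = 2.9934 km/s.
Transfer-orbit speed at the same r (vis-viva, a = a_t): v_t = √[μ(2/r − 1/a_t)] = 3.8156 km/s.
Δv₁ = |v_t − v_c| = |3.8156 − 2.9934| = 0.8222 km/s.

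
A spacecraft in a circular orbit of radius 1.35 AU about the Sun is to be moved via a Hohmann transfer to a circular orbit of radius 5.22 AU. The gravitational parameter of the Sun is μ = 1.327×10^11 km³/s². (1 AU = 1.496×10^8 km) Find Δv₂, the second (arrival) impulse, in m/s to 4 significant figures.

Δv₂ = 4679 m/s

In km: r₁ = 1.35 × 1.496×10^8 = 2.0196×10^8 km; r₂ = 5.22 × 1.496×10^8 = 7.80912×10^8 km.
Transfer-ellipse semi-major axis a_t = (r₁ + r₂)/2 = (2.0196×10^8 + 7.80912×10^8)/2 = 4.91436×10^8 km.
Circular speed at r = 7.80912×10^8 km: v_c = √(μ/r) = 13.036 km/s.
Transfer-orbit speed at the same r (vis-viva, a = a_t): v_t = √[μ(2/r − 1/a_t)] = 8.3567 km/s.
Δv₂ = |v_t − v_c| = |8.3567 − 13.036| = 4.679 km/s.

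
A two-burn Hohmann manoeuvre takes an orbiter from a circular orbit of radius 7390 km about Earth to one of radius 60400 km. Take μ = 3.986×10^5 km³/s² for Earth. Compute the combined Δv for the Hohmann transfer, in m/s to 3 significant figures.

Δv = 3830 m/s

The Hohmann ellipse has a_t = (r₁ + r₂)/2 = 33895 km.
At r₁ the circular-orbit speed is v₁ = √(μ/r₁) = 7.344 km/s.
On the transfer ellipse at r₁, vis-viva equation gives v_p = √[μ(2/r₁ − 1/a_t)] = 9.804 km/s.
First burn Δv₁ = |v_p − v₁| = 2.460 km/s.
Circular speed at r₂: v₂ = √(μ/r₂) = 2.569 km/s.
Transfer-orbit speed at r₂: v_a = √[μ(2/r₂ − 1/a_t)] = 1.200 km/s.
Second burn Δv₂ = |v₂ − v_a| = 1.369 km/s.
Total Δv = Δv₁ + Δv₂ = 3.829 km/s.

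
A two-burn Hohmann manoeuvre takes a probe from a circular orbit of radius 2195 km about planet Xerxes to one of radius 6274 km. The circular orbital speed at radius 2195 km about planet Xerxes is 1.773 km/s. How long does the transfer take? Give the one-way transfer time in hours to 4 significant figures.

t = 2.895 hours

From the circular-orbit relation v² = μ/r at r = 2195 km: μ = v²r = (1.773)² × 2195 = 6900.05 km³/s².
Semi-major axis of the transfer orbit: a_t = (2195 + 6274)/2 = 4234.5 km.
By Kepler's third law the transfer-orbit period is T = 2π√(a_t³/μ), so t = T/2 = 10421 s.
Converting: 10421 s ÷ 3600 s/hour = 2.895 hours.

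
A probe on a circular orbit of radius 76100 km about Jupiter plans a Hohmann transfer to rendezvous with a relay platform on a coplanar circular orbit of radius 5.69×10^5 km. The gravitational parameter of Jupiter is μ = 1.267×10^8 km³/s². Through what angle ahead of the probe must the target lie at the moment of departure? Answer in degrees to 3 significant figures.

Semi-major axis of the transfer orbit: a_t = (76100 + 5.690×10^5)/2 = 3.2255×10^5 km.
The half-period of the transfer ellipse is t = π√(a_t³/μ) = 51128 s.
Target angular speed ω₂ = √(μ/r₂³) = 2.6225×10^-5 rad/s.
Angle swept by the target during transfer: ω₂·t = 1.3408 rad = 76.82°.
Arrival is 180° from departure on the ellipse, so φ = 180° − 76.82° = 103°.

φ = 103°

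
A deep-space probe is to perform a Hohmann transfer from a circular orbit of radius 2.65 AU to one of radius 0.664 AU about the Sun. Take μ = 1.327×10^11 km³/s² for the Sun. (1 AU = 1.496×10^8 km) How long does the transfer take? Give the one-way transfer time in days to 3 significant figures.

t = 390 days

In km: r₁ = 2.65 × 1.496×10^8 = 3.9644×10^8 km; r₂ = 0.664 × 1.496×10^8 = 9.93344×10^7 km.
Semi-major axis of the transfer orbit: a_t = (3.9644×10^8 + 9.93344×10^7)/2 = 2.478872×10^8 km.
By Kepler's third law the transfer-orbit period is T = 2π√(a_t³/μ), so t = T/2 = 3.366×10^7 s.
Converting: 3.366×10^7 s ÷ 86400 s/day = 390 days.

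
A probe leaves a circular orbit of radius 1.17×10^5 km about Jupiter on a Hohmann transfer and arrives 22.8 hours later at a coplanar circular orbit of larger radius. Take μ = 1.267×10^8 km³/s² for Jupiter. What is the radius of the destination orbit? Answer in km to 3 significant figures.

r₂ = 7.67×10^5 km

Transfer time t = 22.8 hours = 82080 s, and t = π√(a_t³/μ).
So a_t = (μ t²/π²)^(1/3) = (1.267×10^8 × (82080)² / π²)^(1/3) = 4.4223×10^5 km.
Since a_t = (r₁ + r₂)/2, r₂ = 2a_t − r₁ = 2×4.4223×10^5 − 1.170×10^5 = 7.6746×10^5 km.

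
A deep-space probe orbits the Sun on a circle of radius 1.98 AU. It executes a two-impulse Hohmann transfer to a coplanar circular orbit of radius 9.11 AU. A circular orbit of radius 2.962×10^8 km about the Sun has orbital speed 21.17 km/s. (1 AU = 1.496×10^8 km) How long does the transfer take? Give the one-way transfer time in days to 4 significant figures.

From the circular-orbit relation v² = μ/r at r = 2.962×10^8 km: μ = v²r = (21.17)² × 2.962×10^8 = 1.32748×10^11 km³/s².
In km: r₁ = 1.98 × 1.496×10^8 = 2.96208×10^8 km; r₂ = 9.11 × 1.496×10^8 = 1.362856×10^9 km.
Transfer-ellipse semi-major axis a_t = (r₁ + r₂)/2 = (2.96208×10^8 + 1.362856×10^9)/2 = 8.29532×10^8 km.
Transfer time t = π√(a_t³/μ) = π√((8.29532×10^8)³ / 1.32748×10^11) = 2.060×10^8 s.
Converting: 2.060×10^8 s ÷ 86400 s/day = 2384 days.

t = 2384 days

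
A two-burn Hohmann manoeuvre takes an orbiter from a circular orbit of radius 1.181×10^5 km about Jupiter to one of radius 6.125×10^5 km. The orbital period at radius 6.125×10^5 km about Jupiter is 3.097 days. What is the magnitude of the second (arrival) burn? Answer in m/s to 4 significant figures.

From Kepler's third law T² = 4π²r³/μ at r = 6.125×10^5 km, T = 3.097 days = 3.097 × 86400 s = 2.675808×10^5 s: μ = 4π²r³/T² = 1.26698×10^8 km³/s².
Semi-major axis of the transfer orbit: a_t = (1.181×10^5 + 6.125×10^5)/2 = 3.653×10^5 km.
Circular speed at r = 6.125×10^5 km: v_c = √(μ/r) = 14.3824 km/s.
Transfer-orbit speed at the same r (vis-viva, a = a_t): v_t = √[μ(2/r − 1/a_t)] = 8.17770 km/s.
Δv₂ = |v_t − v_c| = |8.17770 − 14.3824| = 6.205 km/s.

Δv₂ = 6205 m/s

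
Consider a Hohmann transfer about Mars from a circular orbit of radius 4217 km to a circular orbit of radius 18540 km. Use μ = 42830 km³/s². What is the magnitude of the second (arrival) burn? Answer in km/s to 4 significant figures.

The Hohmann ellipse has a_t = (r₁ + r₂)/2 = 11378.5 km.
Circular speed at r = 18540 km: v_c = √(μ/r) = 1.5199 km/s.
Transfer-orbit speed at the same r (vis-viva, a = a_t): v_t = √[μ(2/r − 1/a_t)] = 0.92529 km/s.
Δv₂ = |v_t − v_c| = |0.92529 − 1.5199| = 0.5946 km/s.

Δv₂ = 0.5946 km/s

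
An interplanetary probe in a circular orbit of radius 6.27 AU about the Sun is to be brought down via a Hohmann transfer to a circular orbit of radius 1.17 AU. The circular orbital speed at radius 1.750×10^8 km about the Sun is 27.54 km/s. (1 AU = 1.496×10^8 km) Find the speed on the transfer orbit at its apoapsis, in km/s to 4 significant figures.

From the circular-orbit relation v² = μ/r at r = 1.750×10^8 km: μ = v²r = (27.54)² × 1.750×10^8 = 1.32729×10^11 km³/s².
In km: r₁ = 6.27 × 1.496×10^8 = 9.37992×10^8 km; r₂ = 1.17 × 1.496×10^8 = 1.75032×10^8 km.
The Hohmann ellipse has a_t = (r₁ + r₂)/2 = 5.56512×10^8 km.
The apoapsis of the transfer ellipse is at r = 9.37992×10^8 km.
Vis-viva: v = √[μ(2/r − 1/a_t)] = √[1.32729×10^11 × (2/9.37992×10^8 − 1/5.56512×10^8)] = 6.671 km/s.

v = 6.671 km/s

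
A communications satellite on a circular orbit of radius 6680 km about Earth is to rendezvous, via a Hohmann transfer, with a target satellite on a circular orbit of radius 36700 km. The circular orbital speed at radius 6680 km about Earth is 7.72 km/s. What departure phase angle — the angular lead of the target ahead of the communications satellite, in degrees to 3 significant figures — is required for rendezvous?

φ = 98.2°

From the circular-orbit relation v² = μ/r at r = 6680 km: μ = v²r = (7.72)² × 6680 = 3.98117×10^5 km³/s².
Semi-major axis of the transfer orbit: a_t = (6680 + 36700)/2 = 21690 km.
Transfer time t = π√(a_t³/μ) = 15905 s.
Target angular speed ω₂ = √(μ/r₂³) = 8.9744×10^-5 rad/s.
Angle swept by the target during transfer: ω₂·t = 1.4274 rad = 81.78°.
The communications satellite traverses 180° on the transfer ellipse, so the target must lead by 180° − 81.78° = 98.2°.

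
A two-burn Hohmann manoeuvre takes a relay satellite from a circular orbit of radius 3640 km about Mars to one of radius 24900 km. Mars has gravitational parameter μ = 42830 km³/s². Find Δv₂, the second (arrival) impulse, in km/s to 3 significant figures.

The Hohmann ellipse has a_t = (r₁ + r₂)/2 = 14270 km.
Circular speed at r = 24900 km: v_c = √(μ/r) = 1.3115 km/s.
Transfer-orbit speed at the same r (vis-viva, a = a_t): v_t = √[μ(2/r − 1/a_t)] = 0.66239 km/s.
Δv₂ = |v_t − v_c| = |0.66239 − 1.3115| = 0.6491 km/s.

Δv₂ = 0.649 km/s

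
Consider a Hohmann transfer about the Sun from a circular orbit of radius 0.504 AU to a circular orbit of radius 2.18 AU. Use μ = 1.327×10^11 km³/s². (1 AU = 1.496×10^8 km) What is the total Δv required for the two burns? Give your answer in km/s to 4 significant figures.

In km: r₁ = 0.504 × 1.496×10^8 = 7.53984×10^7 km; r₂ = 2.18 × 1.496×10^8 = 3.26128×10^8 km.
Semi-major axis of the transfer orbit: a_t = (7.53984×10^7 + 3.26128×10^8)/2 = 2.007632×10^8 km.
At r₁ the circular-orbit speed is v₁ = √(μ/r₁) = 41.95 km/s.
On the transfer ellipse at r₁, v² = μ(2/r − 1/a) gives v_p = √[μ(2/r₁ − 1/a_t)] = 53.47 km/s.
First burn Δv₁ = |v_p − v₁| = 11.52 km/s.
Circular speed at r₂: v₂ = √(μ/r₂) = 20.17 km/s.
Transfer-orbit speed at r₂: v_a = √[μ(2/r₂ − 1/a_t)] = 12.36 km/s.
Second burn Δv₂ = |v₂ − v_a| = 7.810 km/s.
Total Δv = Δv₁ + Δv₂ = 19.33 km/s.

Δv = 19.33 km/s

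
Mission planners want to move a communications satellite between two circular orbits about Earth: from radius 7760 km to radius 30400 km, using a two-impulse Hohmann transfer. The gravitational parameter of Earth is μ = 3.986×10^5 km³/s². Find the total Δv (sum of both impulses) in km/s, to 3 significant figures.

The Hohmann ellipse has a_t = (r₁ + r₂)/2 = 19080 km.
Circular speed at r₁: v₁ = √(μ/r₁) = √(3.986×10^5/7760) = 7.1670 km/s.
Transfer-orbit speed at r₁ (vis-viva equation): v_p = √[μ(2/r₁ − 1/a_t)] = 9.0466 km/s.
First burn Δv₁ = |v_p − v₁| = 1.8796 km/s.
At r₂, v₂ = √(μ/r₂) = 3.62103 km/s.
Transfer-orbit speed at r₂: v_a = √[μ(2/r₂ − 1/a_t)] = 2.30926 km/s.
Second burn Δv₂ = |v₂ − v_a| = 1.3118 km/s.
Total Δv = Δv₁ + Δv₂ = 3.191 km/s.

Δv = 3.19 km/s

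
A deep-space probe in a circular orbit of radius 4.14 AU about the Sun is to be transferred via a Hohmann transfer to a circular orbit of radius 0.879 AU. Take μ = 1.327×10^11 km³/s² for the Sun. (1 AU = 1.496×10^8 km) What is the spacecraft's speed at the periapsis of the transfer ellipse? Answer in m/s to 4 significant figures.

In km: r₁ = 4.14 × 1.496×10^8 = 6.19344×10^8 km; r₂ = 0.879 × 1.496×10^8 = 1.314984×10^8 km.
Transfer-ellipse semi-major axis a_t = (r₁ + r₂)/2 = (6.19344×10^8 + 1.314984×10^8)/2 = 3.754212×10^8 km.
At periapsis, r = 1.314984×10^8 km.
Vis-viva: v = √[μ(2/r − 1/a_t)] = √[1.327×10^11 × (2/1.314984×10^8 − 1/3.754212×10^8)] = 40.80 km/s.

v = 40800 m/s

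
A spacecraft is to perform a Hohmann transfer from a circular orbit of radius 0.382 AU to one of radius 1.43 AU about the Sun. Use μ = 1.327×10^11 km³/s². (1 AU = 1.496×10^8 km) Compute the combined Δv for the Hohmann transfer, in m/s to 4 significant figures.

Δv = 21090 m/s

In km: r₁ = 0.382 × 1.496×10^8 = 5.71472×10^7 km; r₂ = 1.43 × 1.496×10^8 = 2.13928×10^8 km.
Semi-major axis of the transfer orbit: a_t = (5.71472×10^7 + 2.13928×10^8)/2 = 1.355376×10^8 km.
At r₁ the circular-orbit speed is v₁ = √(μ/r₁) = 48.188 km/s.
Transfer-orbit speed at r₁ (vis-viva): v_p = √[μ(2/r₁ − 1/a_t)] = 60.540 km/s.
First burn Δv₁ = |v_p − v₁| = 12.352 km/s.
At r₂, v₂ = √(μ/r₂) = 24.9059 km/s.
Transfer-orbit speed at r₂: v_a = √[μ(2/r₂ − 1/a_t)] = 16.1722 km/s.
Second burn Δv₂ = |v₂ − v_a| = 8.7337 km/s.
Total Δv = Δv₁ + Δv₂ = 21.09 km/s.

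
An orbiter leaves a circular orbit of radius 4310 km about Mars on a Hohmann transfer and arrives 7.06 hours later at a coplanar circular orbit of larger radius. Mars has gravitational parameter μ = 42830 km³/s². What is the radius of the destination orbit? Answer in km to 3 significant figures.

r₂ = 23900 km

Transfer time t = 7.06 hours = 25416 s, and t = π√(a_t³/μ).
So a_t = (μ t²/π²)^(1/3) = (42830 × (25416)² / π²)^(1/3) = 14100 km.
Since a_t = (r₁ + r₂)/2, r₂ = 2a_t − r₁ = 2×14100 − 4310 = 23890 km.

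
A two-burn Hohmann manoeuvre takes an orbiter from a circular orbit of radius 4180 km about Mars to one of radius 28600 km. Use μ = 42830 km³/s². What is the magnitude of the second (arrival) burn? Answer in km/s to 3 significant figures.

Δv₂ = 0.606 km/s

Transfer-ellipse semi-major axis a_t = (r₁ + r₂)/2 = (4180 + 28600)/2 = 16390 km.
Circular speed at r = 28600 km: v_c = √(μ/r) = 1.2237 km/s.
Transfer-orbit speed at the same r (vis-viva, a = a_t): v_t = √[μ(2/r − 1/a_t)] = 0.61800 km/s.
Δv₂ = |v_t − v_c| = |0.61800 − 1.2237| = 0.6057 km/s.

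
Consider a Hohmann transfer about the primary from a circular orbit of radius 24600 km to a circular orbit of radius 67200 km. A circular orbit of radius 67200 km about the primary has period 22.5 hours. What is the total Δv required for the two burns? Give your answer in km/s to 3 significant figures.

From Kepler's third law T² = 4π²r³/μ at r = 67200 km, T = 22.5 hours = 22.5 × 3600 s = 81000 s: μ = 4π²r³/T² = 1.82599×10^6 km³/s².
Transfer-ellipse semi-major axis a_t = (r₁ + r₂)/2 = (24600 + 67200)/2 = 45900 km.
Circular speed at r₁: v₁ = √(μ/r₁) = √(1.82599×10^6/24600) = 8.61551 km/s.
On the transfer ellipse at r₁, vis-viva equation gives v_p = √[μ(2/r₁ − 1/a_t)] = 10.4246 km/s.
First burn Δv₁ = |v_p − v₁| = 1.809 km/s.
Circular speed at r₂: v₂ = √(μ/r₂) = 5.213 km/s.
Transfer-orbit speed at r₂: v_a = √[μ(2/r₂ − 1/a_t)] = 3.816 km/s.
Second burn Δv₂ = |v₂ − v_a| = 1.397 km/s.
Δv = Δv₁ + Δv₂ = 1.809 + 1.397 = 3.206 km/s.

Δv = 3.21 km/s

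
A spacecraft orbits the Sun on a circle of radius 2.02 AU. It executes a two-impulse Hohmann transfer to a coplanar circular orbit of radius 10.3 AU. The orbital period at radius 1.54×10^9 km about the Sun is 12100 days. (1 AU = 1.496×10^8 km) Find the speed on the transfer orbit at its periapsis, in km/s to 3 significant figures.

From Kepler's third law T² = 4π²r³/μ at r = 1.54×10^9 km, T = 12100 days = 12100 × 86400 s = 1.04544×10^9 s: μ = 4π²r³/T² = 1.31924×10^11 km³/s².
In km: r₁ = 2.02 × 1.496×10^8 = 3.02192×10^8 km; r₂ = 10.3 × 1.496×10^8 = 1.54088×10^9 km.
Semi-major axis of the transfer orbit: a_t = (3.02192×10^8 + 1.54088×10^9)/2 = 9.21536×10^8 km.
At periapsis, r = 3.02192×10^8 km.
Vis-viva: v = √[μ(2/r − 1/a_t)] = √[1.31924×10^11 × (2/3.02192×10^8 − 1/9.21536×10^8)] = 27.02 km/s.

v = 27.0 km/s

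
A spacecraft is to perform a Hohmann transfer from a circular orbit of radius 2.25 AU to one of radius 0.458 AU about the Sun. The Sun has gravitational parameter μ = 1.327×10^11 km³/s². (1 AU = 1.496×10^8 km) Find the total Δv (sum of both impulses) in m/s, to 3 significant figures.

In km: r₁ = 2.25 × 1.496×10^8 = 3.366×10^8 km; r₂ = 0.458 × 1.496×10^8 = 6.85168×10^7 km.
Semi-major axis of the transfer orbit: a_t = (3.366×10^8 + 6.85168×10^7)/2 = 2.025584×10^8 km.
At r₁ the circular-orbit speed is v₁ = √(μ/r₁) = 19.85539 km/s.
Transfer-orbit speed at r₁ (vis-viva): v_a = √[μ(2/r₁ − 1/a_t)] = 11.54787 km/s.
First burn Δv₁ = |v_a − v₁| = 8.308 km/s.
At r₂, v₂ = √(μ/r₂) = 44.01 km/s.
Transfer-orbit speed at r₂: v_p = √[μ(2/r₂ − 1/a_t)] = 56.73 km/s.
Second burn Δv₂ = |v₂ − v_p| = 12.72 km/s.
Δv = Δv₁ + Δv₂ = 8.308 + 12.72 = 21.03 km/s.

Δv = 21000 m/s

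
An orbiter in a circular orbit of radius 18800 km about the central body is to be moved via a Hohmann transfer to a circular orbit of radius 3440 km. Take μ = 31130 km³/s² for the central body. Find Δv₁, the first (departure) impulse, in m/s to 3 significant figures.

The Hohmann ellipse has a_t = (r₁ + r₂)/2 = 11120 km.
On the circular orbit at r = 18800 km, v_c = √(μ/r) = 1.2868 km/s.
Vis-viva on the transfer ellipse at r = 18800 km gives v_t = √[μ(2/r − 1/a_t)] = 0.71571 km/s.
Δv₁ = |v_t − v_c| = |0.71571 − 1.2868| = 0.5711 km/s.

Δv₁ = 571 m/s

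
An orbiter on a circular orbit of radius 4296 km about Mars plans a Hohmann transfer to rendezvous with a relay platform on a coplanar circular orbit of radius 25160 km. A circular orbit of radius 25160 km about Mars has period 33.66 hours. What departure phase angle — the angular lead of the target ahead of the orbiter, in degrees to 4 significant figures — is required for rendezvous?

φ = 99.38°

From Kepler's third law T² = 4π²r³/μ at r = 25160 km, T = 33.66 hours = 33.66 × 3600 s = 1.21176×10^5 s: μ = 4π²r³/T² = 42821.2 km³/s².
Semi-major axis of the transfer orbit: a_t = (4296 + 25160)/2 = 14728 km.
The half-period of the transfer ellipse is t = π√(a_t³/μ) = 27140 s.
Target angular speed ω₂ = √(μ/r₂³) = 5.185×10^-5 rad/s.
Angle swept by the target during transfer: ω₂·t = 1.407 rad = 80.62°.
The orbiter traverses 180° on the transfer ellipse, so the target must lead by 180° − 80.62° = 99.38°.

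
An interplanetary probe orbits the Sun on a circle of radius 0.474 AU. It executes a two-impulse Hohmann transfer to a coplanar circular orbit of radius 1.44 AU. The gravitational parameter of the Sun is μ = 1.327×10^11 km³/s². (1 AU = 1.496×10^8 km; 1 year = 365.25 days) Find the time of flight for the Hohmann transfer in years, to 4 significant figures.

t = 0.4681 years

In km: r₁ = 0.474 × 1.496×10^8 = 7.09104×10^7 km; r₂ = 1.44 × 1.496×10^8 = 2.15424×10^8 km.
Semi-major axis of the transfer orbit: a_t = (7.09104×10^7 + 2.15424×10^8)/2 = 1.431672×10^8 km.
Transfer time t = π√(a_t³/μ) = π√((1.431672×10^8)³ / 1.327×10^11) = 1.4773×10^7 s.
Converting: 1.4773×10^7 s ÷ 3.15576×10^7 s/year (365.25 × 86400) = 0.4681 years.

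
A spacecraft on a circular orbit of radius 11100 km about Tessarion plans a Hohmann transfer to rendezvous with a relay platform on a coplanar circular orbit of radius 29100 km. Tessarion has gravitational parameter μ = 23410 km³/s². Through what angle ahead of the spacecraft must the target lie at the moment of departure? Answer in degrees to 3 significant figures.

φ = 76.7°

Semi-major axis of the transfer orbit: a_t = (11100 + 29100)/2 = 20100 km.
The half-period of the transfer ellipse is t = π√(a_t³/μ) = 58510 s.
The target's mean motion on its circular orbit is ω₂ = √(μ/r₂³) = 3.082×10^-5 rad/s.
Angle swept by the target during transfer: ω₂·t = 1.803 rad = 103.3°.
The spacecraft traverses 180° on the transfer ellipse, so the target must lead by 180° − 103.3° = 76.7°.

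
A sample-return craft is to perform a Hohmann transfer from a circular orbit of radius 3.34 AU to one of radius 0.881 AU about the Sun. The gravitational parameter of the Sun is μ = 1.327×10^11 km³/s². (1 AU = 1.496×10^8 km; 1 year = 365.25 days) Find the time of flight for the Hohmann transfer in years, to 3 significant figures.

t = 1.53 years

In km: r₁ = 3.34 × 1.496×10^8 = 4.99664×10^8 km; r₂ = 0.881 × 1.496×10^8 = 1.317976×10^8 km.
The Hohmann ellipse has a_t = (r₁ + r₂)/2 = 3.157308×10^8 km.
Half the transfer-orbit period gives t = π√(a_t³/μ) = 4.838×10^7 s.
Converting: 4.838×10^7 s ÷ 3.15576×10^7 s/year (365.25 × 86400) = 1.53 years.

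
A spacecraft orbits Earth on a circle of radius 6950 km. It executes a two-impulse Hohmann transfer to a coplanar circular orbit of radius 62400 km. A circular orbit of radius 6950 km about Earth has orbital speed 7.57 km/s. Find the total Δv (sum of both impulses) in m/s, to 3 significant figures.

Δv = 3980 m/s

From the circular-orbit relation v² = μ/r at r = 6950 km: μ = v²r = (7.57)² × 6950 = 3.98269×10^5 km³/s².
The Hohmann ellipse has a_t = (r₁ + r₂)/2 = 34675 km.
At r₁ the circular-orbit speed is v₁ = √(μ/r₁) = 7.5700 km/s.
Transfer-orbit speed at r₁ (v² = μ(2/r − 1/a)): v_p = √[μ(2/r₁ − 1/a_t)] = 10.155 km/s.
First burn Δv₁ = |v_p − v₁| = 2.585 km/s.
Circular speed at r₂: v₂ = √(μ/r₂) = 2.526 km/s.
Transfer-orbit speed at r₂: v_a = √[μ(2/r₂ − 1/a_t)] = 1.131 km/s.
Second burn Δv₂ = |v₂ − v_a| = 1.395 km/s.
Δv = Δv₁ + Δv₂ = 2.585 + 1.395 = 3.980 km/s.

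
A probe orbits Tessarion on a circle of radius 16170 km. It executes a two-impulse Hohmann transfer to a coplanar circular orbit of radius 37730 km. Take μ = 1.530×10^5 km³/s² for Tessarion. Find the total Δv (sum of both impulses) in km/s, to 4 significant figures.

Semi-major axis of the transfer orbit: a_t = (16170 + 37730)/2 = 26950 km.
At r₁ the circular-orbit speed is v₁ = √(μ/r₁) = 3.07603 km/s.
On the transfer ellipse at r₁, vis-viva gives v_p = √[μ(2/r₁ − 1/a_t)] = 3.63961 km/s.
First burn Δv₁ = |v_p − v₁| = 0.56358 km/s.
At r₂, v₂ = √(μ/r₂) = 2.0137 km/s.
Transfer-orbit speed at r₂: v_a = √[μ(2/r₂ − 1/a_t)] = 1.5598 km/s.
Second burn Δv₂ = |v₂ − v_a| = 0.45390 km/s.
Δv = Δv₁ + Δv₂ = 0.56358 + 0.45390 = 1.017 km/s.

Δv = 1.017 km/s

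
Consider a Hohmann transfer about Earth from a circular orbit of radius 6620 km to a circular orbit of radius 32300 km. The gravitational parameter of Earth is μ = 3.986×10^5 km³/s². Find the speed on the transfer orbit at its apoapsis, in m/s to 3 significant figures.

Transfer-ellipse semi-major axis a_t = (r₁ + r₂)/2 = (6620 + 32300)/2 = 19460 km.
The apoapsis of the transfer ellipse is at r = 32300 km.
From the vis-viva equation, v = √[μ(2/r − 1/a_t)] = 2.049 km/s.

v = 2050 m/s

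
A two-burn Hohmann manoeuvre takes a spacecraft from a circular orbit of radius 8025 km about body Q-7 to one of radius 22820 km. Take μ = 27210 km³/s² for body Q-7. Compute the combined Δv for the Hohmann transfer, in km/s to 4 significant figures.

Transfer-ellipse semi-major axis a_t = (r₁ + r₂)/2 = (8025 + 22820)/2 = 15422.5 km.
At r₁ the circular-orbit speed is v₁ = √(μ/r₁) = 1.8414 km/s.
Transfer-orbit speed at r₁ (vis-viva): v_p = √[μ(2/r₁ − 1/a_t)] = 2.2399 km/s.
First burn Δv₁ = |v_p − v₁| = 0.3985 km/s.
At r₂, v₂ = √(μ/r₂) = 1.092 km/s.
Transfer-orbit speed at r₂: v_a = √[μ(2/r₂ − 1/a_t)] = 0.7877 km/s.
Second burn Δv₂ = |v₂ − v_a| = 0.3043 km/s.
Total Δv = Δv₁ + Δv₂ = 0.7028 km/s.

Δv = 0.7028 km/s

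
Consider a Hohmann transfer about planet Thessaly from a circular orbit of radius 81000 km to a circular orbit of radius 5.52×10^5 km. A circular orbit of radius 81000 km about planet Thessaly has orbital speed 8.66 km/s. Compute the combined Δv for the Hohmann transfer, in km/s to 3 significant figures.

From the circular-orbit relation v² = μ/r at r = 81000 km: μ = v²r = (8.66)² × 81000 = 6.07464×10^6 km³/s².
Semi-major axis of the transfer orbit: a_t = (81000 + 5.520×10^5)/2 = 3.165×10^5 km.
At r₁ the circular-orbit speed is v₁ = √(μ/r₁) = 8.6600 km/s.
On the transfer ellipse at r₁, v² = μ(2/r − 1/a) gives v_p = √[μ(2/r₁ − 1/a_t)] = 11.437 km/s.
First burn Δv₁ = |v_p − v₁| = 2.777 km/s.
Circular speed at r₂: v₂ = √(μ/r₂) = 3.317 km/s.
Transfer-orbit speed at r₂: v_a = √[μ(2/r₂ − 1/a_t)] = 1.678 km/s.
Second burn Δv₂ = |v₂ − v_a| = 1.639 km/s.
Total Δv = Δv₁ + Δv₂ = 4.416 km/s.

Δv = 4.42 km/s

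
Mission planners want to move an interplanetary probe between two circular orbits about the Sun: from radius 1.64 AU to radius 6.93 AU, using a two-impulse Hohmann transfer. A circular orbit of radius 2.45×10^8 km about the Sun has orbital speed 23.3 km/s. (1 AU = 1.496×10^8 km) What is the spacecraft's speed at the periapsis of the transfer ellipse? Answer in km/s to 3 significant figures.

v = 29.6 km/s

From the circular-orbit relation v² = μ/r at r = 2.45×10^8 km: μ = v²r = (23.3)² × 2.45×10^8 = 1.33008×10^11 km³/s².
In km: r₁ = 1.64 × 1.496×10^8 = 2.45344×10^8 km; r₂ = 6.93 × 1.496×10^8 = 1.036728×10^9 km.
The Hohmann ellipse has a_t = (r₁ + r₂)/2 = 6.41036×10^8 km.
At periapsis, r = 2.45344×10^8 km.
Applying v² = μ(2/r − 1/a_t): v = 29.61 km/s.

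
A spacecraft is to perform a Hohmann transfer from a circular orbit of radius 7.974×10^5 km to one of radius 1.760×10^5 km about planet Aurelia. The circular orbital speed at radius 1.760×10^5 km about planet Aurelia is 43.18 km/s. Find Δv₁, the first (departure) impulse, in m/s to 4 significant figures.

Δv₁ = 8087 m/s

From the circular-orbit relation v² = μ/r at r = 1.760×10^5 km: μ = v²r = (43.18)² × 1.760×10^5 = 3.28154×10^8 km³/s².
Transfer-ellipse semi-major axis a_t = (r₁ + r₂)/2 = (7.974×10^5 + 1.760×10^5)/2 = 4.867×10^5 km.
Circular speed at r = 7.974×10^5 km: v_c = √(μ/r) = 20.286 km/s.
Vis-viva on the transfer ellipse at r = 7.974×10^5 km gives v_t = √[μ(2/r − 1/a_t)] = 12.199 km/s.
Δv₁ = |v_t − v_c| = |12.199 − 20.286| = 8.087 km/s.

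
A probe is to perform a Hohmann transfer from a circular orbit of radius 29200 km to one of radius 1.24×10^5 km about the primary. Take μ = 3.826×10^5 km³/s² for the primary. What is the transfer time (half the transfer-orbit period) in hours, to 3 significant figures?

The Hohmann ellipse has a_t = (r₁ + r₂)/2 = 76600 km.
Half the transfer-orbit period gives t = π√(a_t³/μ) = 1.077×10^5 s.
Converting: 1.077×10^5 s ÷ 3600 s/hour = 29.9 hours.

t = 29.9 hours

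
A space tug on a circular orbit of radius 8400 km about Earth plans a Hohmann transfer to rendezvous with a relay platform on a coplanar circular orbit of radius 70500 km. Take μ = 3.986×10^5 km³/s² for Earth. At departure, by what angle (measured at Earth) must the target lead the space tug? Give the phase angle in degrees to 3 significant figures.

Semi-major axis of the transfer orbit: a_t = (8400 + 70500)/2 = 39450 km.
The half-period of the transfer ellipse is t = π√(a_t³/μ) = 38989.87 s.
Target angular speed ω₂ = √(μ/r₂³) = 3.372756×10^-5 rad/s.
Angle swept by the target during transfer: ω₂·t = 1.31503 rad = 75.35°.
Arrival is 180° from departure on the ellipse, so φ = 180° − 75.35° = 105°.

φ = 105°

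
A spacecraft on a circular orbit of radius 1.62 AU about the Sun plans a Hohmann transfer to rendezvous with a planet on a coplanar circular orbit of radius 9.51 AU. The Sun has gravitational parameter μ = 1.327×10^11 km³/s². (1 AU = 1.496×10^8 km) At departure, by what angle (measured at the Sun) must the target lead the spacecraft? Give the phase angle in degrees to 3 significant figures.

φ = 99.4°

In km: r₁ = 1.62 × 1.496×10^8 = 2.42352×10^8 km; r₂ = 9.51 × 1.496×10^8 = 1.422696×10^9 km.
Semi-major axis of the transfer orbit: a_t = (2.42352×10^8 + 1.422696×10^9)/2 = 8.32524×10^8 km.
The half-period of the transfer ellipse is t = π√(a_t³/μ) = 2.071617×10^8 s.
The target's mean motion on its circular orbit is ω₂ = √(μ/r₂³) = 6.788398×10^-9 rad/s.
Angle swept by the target during transfer: ω₂·t = 1.406296 rad = 80.57°.
The spacecraft traverses 180° on the transfer ellipse, so the target must lead by 180° − 80.57° = 99.4°.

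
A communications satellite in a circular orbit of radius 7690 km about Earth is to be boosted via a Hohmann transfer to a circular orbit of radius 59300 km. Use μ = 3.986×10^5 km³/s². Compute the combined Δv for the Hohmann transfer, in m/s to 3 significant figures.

Semi-major axis of the transfer orbit: a_t = (7690 + 59300)/2 = 33495 km.
Circular speed at r₁: v₁ = √(μ/r₁) = √(3.986×10^5/7690) = 7.1996 km/s.
Transfer-orbit speed at r₁ (v² = μ(2/r − 1/a)): v_p = √[μ(2/r₁ − 1/a_t)] = 9.5795 km/s.
First burn Δv₁ = |v_p − v₁| = 2.380 km/s.
At r₂, v₂ = √(μ/r₂) = 2.5926 km/s.
Transfer-orbit speed at r₂: v_a = √[μ(2/r₂ − 1/a_t)] = 1.2423 km/s.
Second burn Δv₂ = |v₂ − v_a| = 1.350 km/s.
Total Δv = Δv₁ + Δv₂ = 3.730 km/s.

Δv = 3730 m/s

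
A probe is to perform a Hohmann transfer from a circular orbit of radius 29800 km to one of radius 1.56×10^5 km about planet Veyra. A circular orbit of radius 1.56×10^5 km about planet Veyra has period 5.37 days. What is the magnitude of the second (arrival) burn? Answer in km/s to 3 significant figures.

From Kepler's third law T² = 4π²r³/μ at r = 1.56×10^5 km, T = 5.37 days = 5.37 × 86400 s = 4.63968×10^5 s: μ = 4π²r³/T² = 6.96238×10^5 km³/s².
Semi-major axis of the transfer orbit: a_t = (29800 + 1.560×10^5)/2 = 92900 km.
On the circular orbit at r = 1.560×10^5 km, v_c = √(μ/r) = 2.1126 km/s.
Vis-viva on the transfer ellipse at r = 1.560×10^5 km gives v_t = √[μ(2/r − 1/a_t)] = 1.1965 km/s.
Δv₂ = |v_t − v_c| = |1.1965 − 2.1126| = 0.9161 km/s.

Δv₂ = 0.916 km/s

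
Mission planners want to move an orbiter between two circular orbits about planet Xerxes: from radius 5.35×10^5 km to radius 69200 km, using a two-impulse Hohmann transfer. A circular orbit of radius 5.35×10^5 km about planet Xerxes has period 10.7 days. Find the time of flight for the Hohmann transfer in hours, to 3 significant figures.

t = 54.5 hours

From Kepler's third law T² = 4π²r³/μ at r = 5.35×10^5 km, T = 10.7 days = 10.7 × 86400 s = 9.2448×10^5 s: μ = 4π²r³/T² = 7.07336×10^6 km³/s².
Transfer-ellipse semi-major axis a_t = (r₁ + r₂)/2 = (5.350×10^5 + 69200)/2 = 3.021×10^5 km.
By Kepler's third law the transfer-orbit period is T = 2π√(a_t³/μ), so t = T/2 = 1.961×10^5 s.
Converting: 1.961×10^5 s ÷ 3600 s/hour = 54.5 hours.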